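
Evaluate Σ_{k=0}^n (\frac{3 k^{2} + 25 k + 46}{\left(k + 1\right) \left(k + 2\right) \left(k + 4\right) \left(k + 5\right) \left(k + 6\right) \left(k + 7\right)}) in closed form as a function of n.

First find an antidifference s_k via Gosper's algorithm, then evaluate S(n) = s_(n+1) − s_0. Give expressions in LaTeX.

S(n) = \frac{n^{3} + 14 n^{2} + 59 n + 46}{24 \left(n^{3} + 14 n^{2} + 59 n + 70\right)}

The ratio is (k + 1)*(k + 4)*(25*k + 3*(k + 1)**2 + 71)/((k + 3)*(k + 8)*(3*k**2 + 25*k + 46)).
Factor: A=k + 1; B=k + 8; C=k**3 + 34*k**2/3 + 121*k/3 + 46.
f must satisfy (k + 1)·f(k+1) − (k + 7)·f(k) = k**3 + 34*k**2/3 + 121*k/3 + 46.
deg f ≤ 6 (via 1,1,3).
Solving with deg f ≤ 6: f(k) = k*(k + 2)*(k + 3)*(k + 5)*(k**2 + 11*k + 34)/72.
So s_k = (B(k−1)f/C)·t_k = (k*(k + 2)*(k + 5)*(k + 7)*(k**2 + 11*k + 34)/(24*(3*k**2 + 25*k + 46)))·t_k = k*(k**2 + 11*k + 34)/(24*(k**3 + 11*k**2 + 34*k + 24)).
Verify: (3*k**2 + 25*k + 46)/(k**6 + 25*k**5 + 247*k**4 + 1219*k**3 + 3112*k**2 + 3796*k + 1680) matches t_k.
Telescope: S(n) = s_(n+1) − s_(0) = (n**3 + 14*n**2 + 59*n + 46)/(24*(n**3 + 14*n**2 + 59*n + 70)) − (0) = (n**3 + 14*n**2 + 59*n + 46)/(24*(n**3 + 14*n**2 + 59*n + 70)).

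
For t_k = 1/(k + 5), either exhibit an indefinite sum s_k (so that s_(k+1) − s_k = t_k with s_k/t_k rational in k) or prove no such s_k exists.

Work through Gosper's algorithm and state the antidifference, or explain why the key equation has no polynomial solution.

none (Gosper's algorithm certifies no s_k)

r(k) = (k + 5)/(k + 6) after simplifying.
A = k + 5, B = k + 6, C = 1.
Key eq: (k + 5)·f(k+1) = (k + 5)·f(k) + (1).
Bound: deg f ≤ 0.
Write f(k) = c0. Then LHS − RHS = -1, requiring -1 = 0: contradictory. No certificate.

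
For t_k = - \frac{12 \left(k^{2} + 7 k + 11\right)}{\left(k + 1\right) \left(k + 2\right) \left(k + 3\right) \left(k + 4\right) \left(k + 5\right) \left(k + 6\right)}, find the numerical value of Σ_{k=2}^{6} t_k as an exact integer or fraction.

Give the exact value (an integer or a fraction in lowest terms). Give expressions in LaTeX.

Σ = -19/560

Ratio r(k) = (k + 1)*(7*k + (k + 1)**2 + 18)/((k + 7)*(k**2 + 7*k + 11)).
So A=k + 1 and B=k + 7, with C=k**2 + 7*k + 11.
Solve (k + 1)·f(k+1) − (k + 6)·f(k) = k**2 + 7*k + 11.
deg f ≤ 5 (via 1,1,2).
Solving with deg f ≤ 5: f(k) = k*(k + 2)*(k + 4)*(k**2 + 9*k + 23)/45.
Get s_k = R·t_k = 4*k*(-k**2 - 9*k - 23)/(15*(k**3 + 9*k**2 + 23*k + 15)) with R(k) = B(k−1)f(k)/C(k) = k*(k + 2)*(k + 4)*(k + 6)*(k**2 + 9*k + 23)/(45*(k**2 + 7*k + 11)).
Verify: 12*(-k**2 - 7*k - 11)/(k**6 + 21*k**5 + 175*k**4 + 735*k**3 + 1624*k**2 + 1764*k + 720) matches t_k.
Σ_(k=2)^(6) t_k = s_(7) − s_(2) = -21/80 − (-8/35) = -19/560.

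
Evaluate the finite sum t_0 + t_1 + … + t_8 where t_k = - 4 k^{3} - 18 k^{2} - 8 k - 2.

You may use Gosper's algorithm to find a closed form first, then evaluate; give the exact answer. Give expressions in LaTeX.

Σ = -9162

Step 1: r(k) = (2*k**3 + 15*k**2 + 28*k + 16)/(2*k**3 + 9*k**2 + 4*k + 1).
So A=1 and B=1, with C=k**3 + 9*k**2/2 + 2*k + 1/2.
Set up (1)·f(k+1) − (1)·f(k) − (k**3 + 9*k**2/2 + 2*k + 1/2) = 0.
deg f ≤ 4 (via 0,0,3).
Coefficient equations give f(k) = k*(k**3 + 4*k**2 - 4*k + 1)/4.
Then R = B(k−1)f/C = k*(k**3 + 4*k**2 - 4*k + 1)/(2*(2*k**3 + 9*k**2 + 4*k + 1)), so s_k = R(k)·t_k = k*(-k**3 - 4*k**2 + 4*k - 1).
Check: Δs_k = -4*k**3 - 18*k**2 - 8*k - 2. ✓
Telescoping: Σ = s_(9) − s_(0) = -9162 − (0) = -9162.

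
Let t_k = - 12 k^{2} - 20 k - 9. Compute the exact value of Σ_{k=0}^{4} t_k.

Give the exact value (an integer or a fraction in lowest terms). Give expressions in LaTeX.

t_(k+1)/t_k = (12*k**2 + 44*k + 41)/(12*k**2 + 20*k + 9).
Factor: A=1; B=1; C=k**2 + 5*k/3 + 3/4.
Solve (1)·f(k+1) − (1)·f(k) = k**2 + 5*k/3 + 3/4.
d = 3 from the (0,0,2) case.
A polynomial solution: f(k) = k*(2*k + 1)**2/12.
Get s_k = R·t_k = k*(-4*k**2 - 4*k - 1) with R(k) = B(k−1)f(k)/C(k) = k*(2*k + 1)**2/(12*k**2 + 20*k + 9).
s_(k+1) − s_k = -12*k**2 - 20*k - 9 = t_k.
Evaluate s at k=5 and k=0: -605 and 0; difference -605.

Σ = -605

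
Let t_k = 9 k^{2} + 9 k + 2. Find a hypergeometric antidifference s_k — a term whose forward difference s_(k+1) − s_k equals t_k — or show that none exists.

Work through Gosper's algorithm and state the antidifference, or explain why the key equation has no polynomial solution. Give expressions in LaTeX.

t_(k+1)/t_k = (9*k**2 + 27*k + 20)/(9*k**2 + 9*k + 2).
So A=1 and B=1, with C=k**2 + k + 2/9.
Key eq: (1)·f(k+1) = (1)·f(k) + (k**2 + k + 2/9).
deg f ≤ 3 (via 0,0,2).
Solve for f: f(k) = k*(3*k**2 - 1)/9 (degree 3 ≤ 3).
Certificate R = B(k−1)f/C = k*(3*k**2 - 1)/((3*k + 1)*(3*k + 2)) gives s_k = 3*k**3 - k.
Check: Δs_k = 9*k**2 + 9*k + 2. ✓

s_k = 3 k^{3} - k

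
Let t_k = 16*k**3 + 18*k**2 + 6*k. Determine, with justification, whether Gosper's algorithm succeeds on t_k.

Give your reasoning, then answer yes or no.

Yes. s_k = 2*k**2*(2*k**2 - k - 1).

Ratio r(k) = (8*k**3 + 33*k**2 + 45*k + 20)/(k*(8*k**2 + 9*k + 3)).
Factor: A=1; B=1; C=k**3 + 9*k**2/8 + 3*k/8.
f must satisfy (1)·f(k+1) − (1)·f(k) = k**3 + 9*k**2/8 + 3*k/8.
deg f ≤ 4 (via 0,0,3).
Coefficient equations give f(k) = k**2*(k - 1)*(2*k + 1)/8.
Get s_k = R·t_k = 2*k**2*(2*k**2 - k - 1) with R(k) = B(k−1)f(k)/C(k) = k*(k - 1)*(2*k + 1)/(8*k**2 + 9*k + 3).
s_(k+1) − s_k = 2*k*(8*k**2 + 9*k + 3) = t_k.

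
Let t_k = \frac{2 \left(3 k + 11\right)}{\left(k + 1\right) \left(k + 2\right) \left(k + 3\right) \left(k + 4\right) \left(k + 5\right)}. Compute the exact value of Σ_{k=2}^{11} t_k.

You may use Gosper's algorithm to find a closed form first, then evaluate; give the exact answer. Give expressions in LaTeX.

Σ = 355/13104

Ratio r(k) = (k + 1)*(3*k + 14)/((k + 6)*(3*k + 11)).
Take A(k)=k + 1, B(k)=k + 6, C(k)=k + 11/3.
Set up (k + 1)·f(k+1) − (k + 5)·f(k) − (k + 11/3) = 0.
From deg A=1, deg B=1, deg C=1: d=4.
Solving with deg f ≤ 4: f(k) = k*(k + 3)*(k**2 + 7*k + 14)/24.
Certificate R = B(k−1)f/C = k*(k + 3)*(k + 5)*(k**2 + 7*k + 14)/(8*(3*k + 11)) gives s_k = k*(k**2 + 7*k + 14)/(4*(k**3 + 7*k**2 + 14*k + 8)).
Verify: 2*(3*k + 11)/(k**5 + 15*k**4 + 85*k**3 + 225*k**2 + 274*k + 120) matches t_k.
Sum = s_(12) − s_(2); s_(12) = 363/1456, s_(2) = 2/9 ⇒ 355/13104.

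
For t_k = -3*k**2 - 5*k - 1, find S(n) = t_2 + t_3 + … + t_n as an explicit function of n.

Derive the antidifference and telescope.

Compute t_(k+1)/t_k: get (3*k**2 + 11*k + 9)/(3*k**2 + 5*k + 1).
Take A(k)=1, B(k)=1, C(k)=k**2 + 5*k/3 + 1/3.
Set up (1)·f(k+1) − (1)·f(k) − (k**2 + 5*k/3 + 1/3) = 0.
Bound: deg f ≤ 3.
Solve for f: f(k) = k*(k**2 + k - 1)/3 (degree 3 ≤ 3).
Then R = B(k−1)f/C = k*(k**2 + k - 1)/(3*k**2 + 5*k + 1), so s_k = R(k)·t_k = k*(-k**2 - k + 1).
Δs = -3*k**2 - 5*k - 1, as required.
Σ_(k=2)^n t_k = s_(n+1) − s_(2) = (-n**3 - 4*n**2 - 4*n - 1) − (-10), i.e. -n**3 - 4*n**2 - 4*n + 9.

S(n) = -n**3 - 4*n**2 - 4*n + 9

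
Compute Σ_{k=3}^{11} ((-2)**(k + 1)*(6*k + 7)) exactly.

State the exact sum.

Σ = 204912

Ratio r(k) = 2*(-6*k - 13)/(6*k + 7).
A = -2, B = 1, C = k + 7/6.
Key eq: (-2)·f(k+1) = (1)·f(k) + (k + 7/6).
d = 1 from the (0,0,1) case.
A polynomial solution: f(k) = -(2*k + 1)/6.
Then R = B(k−1)f/C = -(2*k + 1)/(6*k + 7), so s_k = R(k)·t_k = 2*(-2)**k*(2*k + 1).
Check: Δs_k = (-2)**(k + 1)*(6*k + 7). ✓
Evaluate s at k=12 and k=3: 204800 and -112; difference 204912.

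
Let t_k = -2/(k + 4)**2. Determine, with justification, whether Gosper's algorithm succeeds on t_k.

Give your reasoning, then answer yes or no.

No — the linear system for f has no solution.

Compute t_(k+1)/t_k: get (k + 4)**2/(k + 5)**2.
Take A(k)=k**2 + 8*k + 16, B(k)=k**2 + 10*k + 25, C(k)=1.
Key eq: (k**2 + 8*k + 16)·f(k+1) = (k**2 + 8*k + 16)·f(k) + (1).
deg f ≤ 0 (via 2,2,0).
Generic f = c0 gives residual -1; -1 = 0 cannot hold, so t_k is not Gosper-summable.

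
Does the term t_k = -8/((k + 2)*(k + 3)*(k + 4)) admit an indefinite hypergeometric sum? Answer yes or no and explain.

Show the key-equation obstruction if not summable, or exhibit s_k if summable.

Compute t_(k+1)/t_k: get (k + 2)/(k + 5).
So A=k + 2 and B=k + 5, with C=1.
Solve (k + 2)·f(k+1) − (k + 4)·f(k) = 1.
d = 2 from the (1,1,0) case.
A polynomial solution: f(k) = k*(k + 5)/12.
So s_k = (B(k−1)f/C)·t_k = (k*(k + 4)*(k + 5)/12)·t_k = 2*k*(-k - 5)/(3*(k + 2)*(k + 3)).
Check: Δs_k = -8/(k**3 + 9*k**2 + 26*k + 24). ✓

Yes. s_k = 2*k*(-k - 5)/(3*(k + 2)*(k + 3)).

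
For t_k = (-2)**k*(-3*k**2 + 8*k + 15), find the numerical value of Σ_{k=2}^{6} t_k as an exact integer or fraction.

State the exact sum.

Ratio r(k) = 2*(-3*k**2 + 2*k + 20)/(3*k**2 - 8*k - 15).
Take A(k)=-2, B(k)=1, C(k)=k**2 - 8*k/3 - 5.
f must satisfy (-2)·f(k+1) − (1)·f(k) = k**2 - 8*k/3 - 5.
Bound: deg f ≤ 2.
A polynomial solution: f(k) = -(k**2 - 4*k - 3)/3.
Then R = B(k−1)f/C = -(k**2 - 4*k - 3)/(3*k**2 - 8*k - 15), so s_k = R(k)·t_k = (-2)**k*(k**2 - 4*k - 3).
Check: Δs_k = (-2)**k*(-3*k**2 + 8*k + 15). ✓
Telescoping: Σ = s_(7) − s_(2) = -2304 − (-28) = -2276.

Σ = -2276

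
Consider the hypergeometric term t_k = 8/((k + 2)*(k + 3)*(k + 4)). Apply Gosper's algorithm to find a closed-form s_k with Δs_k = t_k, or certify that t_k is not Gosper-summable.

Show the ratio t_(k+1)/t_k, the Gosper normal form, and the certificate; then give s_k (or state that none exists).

Ratio r(k) = (k + 2)/(k + 5).
Take A(k)=k + 2, B(k)=k + 5, C(k)=1.
Key eq: (k + 2)·f(k+1) = (k + 4)·f(k) + (1).
deg f ≤ 2 (via 1,1,0).
A polynomial solution: f(k) = k*(k + 5)/12.
Then R = B(k−1)f/C = k*(k + 4)*(k + 5)/12, so s_k = R(k)·t_k = 2*k*(k + 5)/(3*(k + 2)*(k + 3)).
s_(k+1) − s_k = 8/(k**3 + 9*k**2 + 26*k + 24) = t_k.

s_k = 2*k*(k + 5)/(3*(k + 2)*(k + 3))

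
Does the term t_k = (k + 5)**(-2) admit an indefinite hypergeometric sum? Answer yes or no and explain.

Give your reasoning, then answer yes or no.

r(k) = (k + 5)**2/(k + 6)**2 after simplifying.
A = k**2 + 10*k + 25, B = k**2 + 12*k + 36, C = 1.
Solve (k**2 + 10*k + 25)·f(k+1) − (k**2 + 10*k + 25)·f(k) = 1.
Degrees (2,2,0) ⇒ d ≤ 0.
Write f(k) = c0. Then LHS − RHS = -1, requiring -1 = 0: contradictory. No certificate.

No. Not Gosper-summable.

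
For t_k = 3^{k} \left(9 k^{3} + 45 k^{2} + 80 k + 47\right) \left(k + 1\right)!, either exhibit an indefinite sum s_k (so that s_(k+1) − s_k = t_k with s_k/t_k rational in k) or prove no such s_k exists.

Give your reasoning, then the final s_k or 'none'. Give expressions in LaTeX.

s_k = 3^{k} \left(k + 1\right) \left(3 k + 1\right) \left(k + 1\right)!

r(k) = 3*(9*k**4 + 90*k**3 + 341*k**2 + 575*k + 362)/(9*k**3 + 45*k**2 + 80*k + 47) after simplifying.
A = 3*k + 6, B = 1, C = k**3 + 5*k**2 + 80*k/9 + 47/9.
Solve (3*k + 6)·f(k+1) − (1)·f(k) = k**3 + 5*k**2 + 80*k/9 + 47/9.
d = 2 from the (1,0,3) case.
Solving with deg f ≤ 2: f(k) = (k + 1)*(3*k + 1)/9.
So s_k = (B(k−1)f/C)·t_k = ((k + 1)*(3*k + 1)/(9*k**3 + 45*k**2 + 80*k + 47))·t_k = 3**k*(k + 1)*(3*k + 1)*factorial(k + 1).
s_(k+1) − s_k = 3**k*(9*k**3 + 45*k**2 + 80*k + 47)*factorial(k + 1) = t_k.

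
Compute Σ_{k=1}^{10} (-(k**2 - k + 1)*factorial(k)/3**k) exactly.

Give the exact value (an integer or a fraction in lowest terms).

Step 1: r(k) = -(k + 1)*(k - (k + 1)**2)/(3*k**2 - 3*k + 3).
Take A(k)=k/3 + 1/3, B(k)=1, C(k)=k**2 - k + 1.
Key eq: (k/3 + 1/3)·f(k+1) = (1)·f(k) + (k**2 - k + 1).
Bound: deg f ≤ 1.
Solve for f: f(k) = 3*k (degree 1 ≤ 1).
Certificate R = B(k−1)f/C = 3*k/(k**2 - k + 1) gives s_k = -3**(1 - k)*k*factorial(k).
Δs = -(k**2 - k + 1)*factorial(k)/3**k, as required.
Telescoping: Σ = s_(11) − s_(1) = -5420800/729 − (-1) = -5420071/729.

Σ = -5420071/729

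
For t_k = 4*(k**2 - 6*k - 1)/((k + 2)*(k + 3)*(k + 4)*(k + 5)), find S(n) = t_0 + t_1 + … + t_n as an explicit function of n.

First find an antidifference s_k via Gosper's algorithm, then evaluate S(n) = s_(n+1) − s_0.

S(n) = 2*(-2*n**2 - 3*n - 1)/(n**3 + 12*n**2 + 47*n + 60)

t_(k+1)/t_k = (k**3 - 2*k**2 - 14*k - 12)/(k**3 - 37*k - 6).
So A=k + 2 and B=k + 6, with C=k**2 - 6*k - 1.
Need (k + 2)·f(k+1) − (k + 5)·f(k) = k**2 - 6*k - 1.
Bound: deg f ≤ 3.
Match coefficients ⇒ f(k) = -k*(2*k - 1)/2.
Certificate R = B(k−1)f/C = -k*(k + 5)*(2*k - 1)/(2*(k**2 - 6*k - 1)) gives s_k = 2*k*(1 - 2*k)/((k + 2)*(k + 3)*(k + 4)).
s_(k+1) − s_k = 4*(k**2 - 6*k - 1)/(k**4 + 14*k**3 + 71*k**2 + 154*k + 120) = t_k.
Telescope: S(n) = s_(n+1) − s_(0) = 2*(-2*n**2 - 3*n - 1)/(n**3 + 12*n**2 + 47*n + 60) − (0) = 2*(-2*n**2 - 3*n - 1)/(n**3 + 12*n**2 + 47*n + 60).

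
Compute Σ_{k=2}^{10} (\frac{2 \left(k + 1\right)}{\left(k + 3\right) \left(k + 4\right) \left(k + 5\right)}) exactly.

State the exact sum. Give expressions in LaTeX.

Compute t_(k+1)/t_k: get (k + 2)*(k + 3)/((k + 1)*(k + 6)).
Gosper form: A/B · C(k+1)/C(k) with A=k + 3, B=k + 6, C=k + 1.
Solve (k + 3)·f(k+1) − (k + 5)·f(k) = k + 1.
Bound: deg f ≤ 2.
Match coefficients ⇒ f(k) = k*(k + 1)/6.
R(k) = B(k−1)·f(k)/C(k) = k*(k + 5)/6; s_k = R·t_k = k*(k + 1)/(3*(k + 3)*(k + 4)).
Δs = 2*(k + 1)/(k**3 + 12*k**2 + 47*k + 60), as required.
Evaluate s at k=11 and k=2: 22/105 and 1/15; difference 1/7.

Σ = 1/7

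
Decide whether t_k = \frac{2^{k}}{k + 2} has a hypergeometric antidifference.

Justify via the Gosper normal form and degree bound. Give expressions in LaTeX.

r(k) = 2*(k + 2)/(k + 3) after simplifying.
Take A(k)=2*k + 4, B(k)=k + 3, C(k)=1.
Set up (2*k + 4)·f(k+1) − (k + 2)·f(k) − (1) = 0.
Bound: deg f ≤ -1.
Negative degree bound (-1): no f exists, t_k not Gosper-summable.

No — t_k has no hypergeometric antidifference.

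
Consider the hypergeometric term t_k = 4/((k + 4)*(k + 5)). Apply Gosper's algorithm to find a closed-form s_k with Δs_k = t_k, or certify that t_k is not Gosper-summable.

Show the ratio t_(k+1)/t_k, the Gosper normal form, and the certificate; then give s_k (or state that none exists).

s_k = k/(k + 4)

t_(k+1)/t_k = (k + 4)/(k + 6).
So A=k + 4 and B=k + 6, with C=1.
Set up (k + 4)·f(k+1) − (k + 5)·f(k) − (1) = 0.
Bound: deg f ≤ 1.
A polynomial solution: f(k) = k/4.
So s_k = (B(k−1)f/C)·t_k = (k*(k + 5)/4)·t_k = k/(k + 4).
Check: Δs_k = 4/(k**2 + 9*k + 20). ✓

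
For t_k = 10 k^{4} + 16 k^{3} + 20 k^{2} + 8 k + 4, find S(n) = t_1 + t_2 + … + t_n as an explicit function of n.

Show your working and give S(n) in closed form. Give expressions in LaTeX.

S(n) = n \left(2 n^{4} + 9 n^{3} + 18 n^{2} + 18 n + 11\right)

Ratio r(k) = (5*k**4 + 28*k**3 + 64*k**2 + 68*k + 29)/(5*k**4 + 8*k**3 + 10*k**2 + 4*k + 2).
Take A(k)=1, B(k)=1, C(k)=k**4 + 8*k**3/5 + 2*k**2 + 4*k/5 + 2/5.
Set up (1)·f(k+1) − (1)·f(k) − (k**4 + 8*k**3/5 + 2*k**2 + 4*k/5 + 2/5) = 0.
From deg A=0, deg B=0, deg C=4: d=5.
Solve for f: f(k) = k*(2*k**4 - k**3 + 2*k**2 - 2*k + 3)/10 (degree 5 ≤ 5).
Then R = B(k−1)f/C = k*(2*k**4 - k**3 + 2*k**2 - 2*k + 3)/(2*(5*k**4 + 8*k**3 + 10*k**2 + 4*k + 2)), so s_k = R(k)·t_k = k*(2*k**4 - k**3 + 2*k**2 - 2*k + 3).
s_(k+1) − s_k = 10*k**4 + 16*k**3 + 20*k**2 + 8*k + 4 = t_k.
s_(n+1) = 2*n**5 + 9*n**4 + 18*n**3 + 18*n**2 + 11*n + 4 and s_(1) = 4, so S(n) = n*(2*n**4 + 9*n**3 + 18*n**2 + 18*n + 11).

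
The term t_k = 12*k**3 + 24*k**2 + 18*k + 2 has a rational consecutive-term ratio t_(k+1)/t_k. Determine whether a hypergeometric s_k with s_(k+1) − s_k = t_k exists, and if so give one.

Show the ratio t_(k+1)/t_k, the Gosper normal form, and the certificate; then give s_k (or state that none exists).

r(k) = (6*k**3 + 30*k**2 + 51*k + 28)/(6*k**3 + 12*k**2 + 9*k + 1) after simplifying.
So A=1 and B=1, with C=k**3 + 2*k**2 + 3*k/2 + 1/6.
f must satisfy (1)·f(k+1) − (1)·f(k) = k**3 + 2*k**2 + 3*k/2 + 1/6.
Bound: deg f ≤ 4.
Coefficient equations give f(k) = k*(3*k**3 + 2*k**2 - 3)/12.
R(k) = B(k−1)·f(k)/C(k) = k*(3*k**3 + 2*k**2 - 3)/(2*(6*k**3 + 12*k**2 + 9*k + 1)); s_k = R·t_k = k*(3*k**3 + 2*k**2 - 3).
Check: Δs_k = 12*k**3 + 24*k**2 + 18*k + 2. ✓

s_k = k*(3*k**3 + 2*k**2 - 3)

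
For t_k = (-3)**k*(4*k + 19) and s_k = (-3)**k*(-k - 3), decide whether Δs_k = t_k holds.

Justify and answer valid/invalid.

Invalid: residual -4*(-3)**k ≠ 0.

s_(k+1) = 3*(-3)**k*(k + 4)
s_(k+1) − s_k = (-3)**k*(4*k + 15)
(s_(k+1) − s_k) − t_k = -4*(-3)**k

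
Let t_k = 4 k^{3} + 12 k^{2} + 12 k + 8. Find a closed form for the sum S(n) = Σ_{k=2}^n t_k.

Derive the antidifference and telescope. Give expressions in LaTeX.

S(n) = n^{4} + 6 n^{3} + 13 n^{2} + 16 n - 36

Ratio r(k) = (k**3 + 6*k**2 + 12*k + 9)/(k**3 + 3*k**2 + 3*k + 2).
Take A(k)=1, B(k)=1, C(k)=k**3 + 3*k**2 + 3*k + 2.
Set up (1)·f(k+1) − (1)·f(k) − (k**3 + 3*k**2 + 3*k + 2) = 0.
d = 4 from the (0,0,3) case.
Match coefficients ⇒ f(k) = k*(k**3 + 2*k**2 + k + 4)/4.
Get s_k = R·t_k = k*(k**3 + 2*k**2 + k + 4) with R(k) = B(k−1)f(k)/C(k) = k*(k**3 + 2*k**2 + k + 4)/(4*(k + 2)*(k**2 + k + 1)).
s_(k+1) − s_k = 4*k**3 + 12*k**2 + 12*k + 8 = t_k.
s_(n+1) = n**4 + 6*n**3 + 13*n**2 + 16*n + 8 and s_(2) = 44, so S(n) = n**4 + 6*n**3 + 13*n**2 + 16*n - 36.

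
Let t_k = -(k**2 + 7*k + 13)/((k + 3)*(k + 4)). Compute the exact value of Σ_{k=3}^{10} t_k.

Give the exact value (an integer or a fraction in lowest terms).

Σ = -170/21

t_(k+1)/t_k = (k + 3)*(7*k + (k + 1)**2 + 20)/((k + 5)*(k**2 + 7*k + 13)).
Gosper form: A/B · C(k+1)/C(k) with A=k + 3, B=k + 5, C=k**2 + 7*k + 13.
f must satisfy (k + 3)·f(k+1) − (k + 4)·f(k) = k**2 + 7*k + 13.
deg f ≤ 2 (via 1,1,2).
Match coefficients ⇒ f(k) = k*(3*k + 10)/3.
R(k) = B(k−1)·f(k)/C(k) = k*(k + 4)*(3*k + 10)/(3*(k**2 + 7*k + 13)); s_k = R·t_k = k*(-3*k - 10)/(3*(k + 3)).
Verify: (-k**2 - 7*k - 13)/(k**2 + 7*k + 12) matches t_k.
Evaluate s at k=11 and k=3: -473/42 and -19/6; difference -170/21.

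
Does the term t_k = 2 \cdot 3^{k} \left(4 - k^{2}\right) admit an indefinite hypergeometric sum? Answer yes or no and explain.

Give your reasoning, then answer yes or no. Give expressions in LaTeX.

r(k) = 3*((k + 1)**2 - 4)/(k**2 - 4) after simplifying.
Factor: A=3; B=1; C=k**2 - 4.
Solve (3)·f(k+1) − (1)·f(k) = k**2 - 4.
From deg A=0, deg B=0, deg C=2: d=2.
Coefficient equations give f(k) = (k**2 - 3*k - 1)/2.
Then R = B(k−1)f/C = (k**2 - 3*k - 1)/(2*(k - 2)*(k + 2)), so s_k = R(k)·t_k = 3**k*(-k**2 + 3*k + 1).
s_(k+1) − s_k = 2*3**k*(4 - k**2) = t_k.

Yes. s_k = 3^{k} \left(- k^{2} + 3 k + 1\right).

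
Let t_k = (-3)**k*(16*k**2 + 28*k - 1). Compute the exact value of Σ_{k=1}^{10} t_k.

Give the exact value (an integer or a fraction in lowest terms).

Σ = 86979174

r(k) = 3*(-16*k**2 - 60*k - 43)/(16*k**2 + 28*k - 1) after simplifying.
Gosper form: A/B · C(k+1)/C(k) with A=-3, B=1, C=k**2 + 7*k/4 - 1/16.
Solve (-3)·f(k+1) − (1)·f(k) = k**2 + 7*k/4 - 1/16.
From deg A=0, deg B=0, deg C=2: d=2.
Solve for f: f(k) = -(4*k**2 + k - 4)/16 (degree 2 ≤ 2).
Then R = B(k−1)f/C = -(4*k**2 + k - 4)/(16*k**2 + 28*k - 1), so s_k = R(k)·t_k = (-3)**k*(-4*k**2 - k + 4).
Check: Δs_k = (-3)**k*(16*k**2 + 28*k - 1). ✓
Σ_(k=1)^(10) t_k = s_(11) − s_(1) = 86979177 − (3) = 86979174.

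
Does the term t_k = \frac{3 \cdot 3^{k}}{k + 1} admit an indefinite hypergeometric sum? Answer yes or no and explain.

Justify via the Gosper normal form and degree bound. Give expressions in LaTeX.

No — key equation has no polynomial f.

r(k) = 3*(k + 1)/(k + 2) after simplifying.
Take A(k)=3*k + 3, B(k)=k + 2, C(k)=1.
Need (3*k + 3)·f(k+1) − (k + 1)·f(k) = 1.
Degrees (1,1,0) ⇒ d ≤ -1.
d = -1 < 0 ⇒ no nonzero polynomial f; not summable.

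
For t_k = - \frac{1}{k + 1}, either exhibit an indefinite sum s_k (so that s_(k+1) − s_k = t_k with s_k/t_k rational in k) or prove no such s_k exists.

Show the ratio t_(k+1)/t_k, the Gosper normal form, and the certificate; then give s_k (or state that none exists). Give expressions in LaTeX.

not Gosper-summable; s_k does not exist

The ratio is (k + 1)/(k + 2).
So A=k + 1 and B=k + 2, with C=1.
Set up (k + 1)·f(k+1) − (k + 1)·f(k) − (1) = 0.
Degrees (1,1,0) ⇒ d ≤ 0.
Write f(k) = c0. Then LHS − RHS = -1, requiring -1 = 0: contradictory. No certificate.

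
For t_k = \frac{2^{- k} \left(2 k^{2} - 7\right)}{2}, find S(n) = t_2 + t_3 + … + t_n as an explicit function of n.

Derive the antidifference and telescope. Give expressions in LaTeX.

Ratio r(k) = (2*(k + 1)**2 - 7)/(2*(2*k**2 - 7)).
Normal form (A,B,C) = (1/2, 1, k**2 - 7/2).
Key eq: (1/2)·f(k+1) = (1)·f(k) + (k**2 - 7/2).
Degrees (0,0,2) ⇒ d ≤ 2.
Solve for f: f(k) = -2*k**2 - 4*k + 1 (degree 2 ≤ 2).
Get s_k = R·t_k = (-2*k**2 - 4*k + 1)/2**k with R(k) = B(k−1)f(k)/C(k) = -2*(2*k**2 + 4*k - 1)/(2*k**2 - 7).
s_(k+1) − s_k = (2*k**2 - 7)/(2*2**k) = t_k.
s_(n+1) = 2**(-n - 1)*(-2*n**2 - 8*n - 5) and s_(2) = -15/4, so S(n) = 2**(-n - 2)*(15*2**n - 4*n**2 - 16*n - 10).

S(n) = 2^{- n - 2} \left(15 \cdot 2^{n} - 4 n^{2} - 16 n - 10\right)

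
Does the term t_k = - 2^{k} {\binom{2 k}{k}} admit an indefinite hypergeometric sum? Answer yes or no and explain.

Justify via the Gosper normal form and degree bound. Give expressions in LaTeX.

Step 1: r(k) = 4*(2*k + 1)/(k + 1).
Take A(k)=8*k + 4, B(k)=k + 1, C(k)=1.
Key eq: (8*k + 4)·f(k+1) = (k)·f(k) + (1).
From deg A=1, deg B=1, deg C=0: d=-1.
Bound -1 < 0, so the key equation has no polynomial solution.

No — negative degree bound, so no certificate f.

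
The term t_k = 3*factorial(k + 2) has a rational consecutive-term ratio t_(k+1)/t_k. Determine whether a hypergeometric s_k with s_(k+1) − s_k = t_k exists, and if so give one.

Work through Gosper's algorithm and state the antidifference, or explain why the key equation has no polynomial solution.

r(k) = k + 3 after simplifying.
A = k + 3, B = 1, C = 1.
f must satisfy (k + 3)·f(k+1) − (1)·f(k) = 1.
deg f ≤ -1 (via 1,0,0).
Bound -1 < 0, so the key equation has no polynomial solution.

none (Gosper's algorithm certifies no s_k)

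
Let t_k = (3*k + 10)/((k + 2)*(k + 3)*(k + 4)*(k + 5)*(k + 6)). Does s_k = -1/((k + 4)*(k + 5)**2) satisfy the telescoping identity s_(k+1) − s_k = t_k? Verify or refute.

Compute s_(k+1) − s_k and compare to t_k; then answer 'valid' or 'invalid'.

Invalid: residual 6*(-2*k**2 - 17*k - 34)/(k**7 + 31*k**6 + 405*k**5 + 2885*k**4 + 12074*k**3 + 29604*k**2 + 39240*k + 21600) ≠ 0.

s_(k+1) = -1/((k + 5)*(k + 6)**2)
s_(k+1) − s_k = (-(k + 4)*(k + 5) + (k + 6)**2)/((k + 4)*(k + 5)**2*(k + 6)**2)
(s_(k+1) − s_k) − t_k = 6*(-2*k**2 - 17*k - 34)/(k**7 + 31*k**6 + 405*k**5 + 2885*k**4 + 12074*k**3 + 29604*k**2 + 39240*k + 21600)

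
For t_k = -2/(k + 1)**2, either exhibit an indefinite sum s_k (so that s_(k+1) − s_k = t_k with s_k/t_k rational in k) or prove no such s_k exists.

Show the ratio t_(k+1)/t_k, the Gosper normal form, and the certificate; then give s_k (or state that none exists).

none — t_k is not Gosper-summable

Compute t_(k+1)/t_k: get (k + 1)**2/(k + 2)**2.
Normal form (A,B,C) = (k**2 + 2*k + 1, k**2 + 4*k + 4, 1).
f must satisfy (k**2 + 2*k + 1)·f(k+1) − (k**2 + 2*k + 1)·f(k) = 1.
From deg A=2, deg B=2, deg C=0: d=0.
Write f(k) = c0. Then LHS − RHS = -1, requiring -1 = 0: contradictory. No certificate.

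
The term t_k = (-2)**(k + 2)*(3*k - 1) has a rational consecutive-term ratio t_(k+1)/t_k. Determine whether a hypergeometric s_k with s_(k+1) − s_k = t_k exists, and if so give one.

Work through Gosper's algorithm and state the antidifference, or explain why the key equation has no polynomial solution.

s_k = (-2)**(k + 2)*(1 - k)

t_(k+1)/t_k = 2*(-3*k - 2)/(3*k - 1).
So A=-2 and B=1, with C=k - 1/3.
Solve (-2)·f(k+1) − (1)·f(k) = k - 1/3.
deg f ≤ 1 (via 0,0,1).
Solving with deg f ≤ 1: f(k) = -(k - 1)/3.
So s_k = (B(k−1)f/C)·t_k = (-(k - 1)/(3*k - 1))·t_k = (-2)**(k + 2)*(1 - k).
Δs = (-2)**(k + 2)*(3*k - 1), as required.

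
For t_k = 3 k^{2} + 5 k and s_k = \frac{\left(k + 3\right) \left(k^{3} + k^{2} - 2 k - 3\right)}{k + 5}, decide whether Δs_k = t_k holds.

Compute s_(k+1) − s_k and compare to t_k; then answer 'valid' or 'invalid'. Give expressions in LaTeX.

Invalid: residual \frac{2 \left(- 2 k^{3} - 19 k^{2} - 27 k - 3\right)}{k^{2} + 11 k + 30} ≠ 0.

s_(k+1) = (k**4 + 8*k**3 + 19*k**2 + 9*k - 12)/(k + 6)
s_(k+1) − s_k = (3*k**4 + 34*k**3 + 107*k**2 + 96*k - 6)/(k**2 + 11*k + 30)
(s_(k+1) − s_k) − t_k = 2*(-2*k**3 - 19*k**2 - 27*k - 3)/(k**2 + 11*k + 30)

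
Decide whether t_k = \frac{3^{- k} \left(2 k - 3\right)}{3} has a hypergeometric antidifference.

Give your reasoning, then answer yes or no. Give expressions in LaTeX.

Yes. s_k = 3^{- k} \left(1 - k\right).

r(k) = (2*k - 1)/(3*(2*k - 3)) after simplifying.
Gosper form: A/B · C(k+1)/C(k) with A=1/3, B=1, C=k - 3/2.
Solve (1/3)·f(k+1) − (1)·f(k) = k - 3/2.
deg f ≤ 1 (via 0,0,1).
Solving with deg f ≤ 1: f(k) = -3*(k - 1)/2.
Then R = B(k−1)f/C = -3*(k - 1)/(2*k - 3), so s_k = R(k)·t_k = (1 - k)/3**k.
Check: Δs_k = (2*k - 3)/(3*3**k). ✓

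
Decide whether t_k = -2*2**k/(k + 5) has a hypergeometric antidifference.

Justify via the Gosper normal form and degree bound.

No; the degree bound rules out any f.

r(k) = 2*(k + 5)/(k + 6) after simplifying.
So A=2*k + 10 and B=k + 6, with C=1.
Need (2*k + 10)·f(k+1) − (k + 5)·f(k) = 1.
d = -1 from the (1,1,0) case.
deg f ≤ -1 is impossible — no certificate.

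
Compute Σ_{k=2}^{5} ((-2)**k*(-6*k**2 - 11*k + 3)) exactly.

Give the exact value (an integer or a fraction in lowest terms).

Σ = 4772

The ratio is 2*(-6*k**2 - 23*k - 14)/(6*k**2 + 11*k - 3).
Factor: A=-2; B=1; C=k**2 + 11*k/6 - 1/2.
Key eq: (-2)·f(k+1) = (1)·f(k) + (k**2 + 11*k/6 - 1/2).
d = 2 from the (0,0,2) case.
Solving with deg f ≤ 2: f(k) = -(k - 1)*(2*k + 3)/6.
R(k) = B(k−1)·f(k)/C(k) = -(k - 1)*(2*k + 3)/(6*k**2 + 11*k - 3); s_k = R·t_k = (-2)**k*(2*k**2 + k - 3).
Verify: (-2)**k*(-6*k**2 - 11*k + 3) matches t_k.
Sum = s_(6) − s_(2); s_(6) = 4800, s_(2) = 28 ⇒ 4772.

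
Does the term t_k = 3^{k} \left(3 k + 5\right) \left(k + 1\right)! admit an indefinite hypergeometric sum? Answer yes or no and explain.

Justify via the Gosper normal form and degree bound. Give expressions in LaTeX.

Yes. s_k = 3^{k} \left(k + 1\right)!.

The ratio is 3*(k + 2)*(3*k + 8)/(3*k + 5).
Normal form (A,B,C) = (3*k + 6, 1, k + 5/3).
Set up (3*k + 6)·f(k+1) − (1)·f(k) − (k + 5/3) = 0.
deg f ≤ 0 (via 1,0,1).
Match coefficients ⇒ f(k) = 1/3.
Then R = B(k−1)f/C = 1/(3*k + 5), so s_k = R(k)·t_k = 3**k*factorial(k + 1).
s_(k+1) − s_k = 3**k*(3*k + 5)*factorial(k + 1) = t_k.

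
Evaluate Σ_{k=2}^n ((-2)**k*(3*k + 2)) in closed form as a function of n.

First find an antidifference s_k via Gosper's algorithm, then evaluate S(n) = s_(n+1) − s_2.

S(n) = 2*(-2)**n*n + 2*(-2)**n + 8

Step 1: r(k) = 2*(-3*k - 5)/(3*k + 2).
A = -2, B = 1, C = k + 2/3.
Need (-2)·f(k+1) − (1)·f(k) = k + 2/3.
Bound: deg f ≤ 1.
Solving with deg f ≤ 1: f(k) = -k/3.
Get s_k = R·t_k = -(-2)**k*k with R(k) = B(k−1)f(k)/C(k) = -k/(3*k + 2).
Verify: (-2)**k*(3*k + 2) matches t_k.
Σ_(k=2)^n t_k = s_(n+1) − s_(2) = (2*(-2)**n*(n + 1)) − (-8), i.e. 2*(-2)**n*n + 2*(-2)**n + 8.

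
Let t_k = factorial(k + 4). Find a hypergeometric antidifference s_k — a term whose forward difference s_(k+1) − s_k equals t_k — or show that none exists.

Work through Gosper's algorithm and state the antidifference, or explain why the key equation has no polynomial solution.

none — t_k is not Gosper-summable

Step 1: r(k) = k + 5.
So A=k + 5 and B=1, with C=1.
Need (k + 5)·f(k+1) − (1)·f(k) = 1.
d = -1 from the (1,0,0) case.
d = -1 < 0 ⇒ no nonzero polynomial f; not summable.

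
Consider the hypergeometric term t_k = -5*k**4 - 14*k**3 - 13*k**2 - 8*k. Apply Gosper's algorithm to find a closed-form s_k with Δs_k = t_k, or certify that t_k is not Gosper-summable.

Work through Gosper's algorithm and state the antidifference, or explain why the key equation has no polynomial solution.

Compute t_(k+1)/t_k: get (5*k**4 + 34*k**3 + 85*k**2 + 96*k + 40)/(k*(5*k**3 + 14*k**2 + 13*k + 8)).
Normal form (A,B,C) = (1, 1, k**4 + 14*k**3/5 + 13*k**2/5 + 8*k/5).
Key eq: (1)·f(k+1) = (1)·f(k) + (k**4 + 14*k**3/5 + 13*k**2/5 + 8*k/5).
d = 5 from the (0,0,4) case.
Coefficient equations give f(k) = k*(k - 1)*(k + 2)*(k**2 + 1)/5.
Then R = B(k−1)f/C = (k - 1)*(k + 2)*(k**2 + 1)/(5*k**3 + 14*k**2 + 13*k + 8), so s_k = R(k)·t_k = k*(-k**4 - k**3 + k**2 - k + 2).
s_(k+1) − s_k = k*(-5*k**3 - 14*k**2 - 13*k - 8) = t_k.

s_k = k*(-k**4 - k**3 + k**2 - k + 2)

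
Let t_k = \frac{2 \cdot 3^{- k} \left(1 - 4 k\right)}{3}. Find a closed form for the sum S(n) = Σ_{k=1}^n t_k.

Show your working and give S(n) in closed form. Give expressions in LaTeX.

The ratio is (4*k + 3)/(3*(4*k - 1)).
Gosper form: A/B · C(k+1)/C(k) with A=1/3, B=1, C=k - 1/4.
Key eq: (1/3)·f(k+1) = (1)·f(k) + (k - 1/4).
Degrees (0,0,1) ⇒ d ≤ 1.
Solving with deg f ≤ 1: f(k) = -3*(4*k + 1)/8.
R(k) = B(k−1)·f(k)/C(k) = -3*(4*k + 1)/(2*(4*k - 1)); s_k = R·t_k = (4*k + 1)/3**k.
s_(k+1) − s_k = 2*(1 - 4*k)/(3*3**k) = t_k.
Telescope: S(n) = s_(n+1) − s_(1) = 3**(-n - 1)*(4*n + 5) − (5/3) = 3**(-n - 1)*(-5*3**n + 4*n + 5).

S(n) = 3^{- n - 1} \left(- 5 \cdot 3^{n} + 4 n + 5\right)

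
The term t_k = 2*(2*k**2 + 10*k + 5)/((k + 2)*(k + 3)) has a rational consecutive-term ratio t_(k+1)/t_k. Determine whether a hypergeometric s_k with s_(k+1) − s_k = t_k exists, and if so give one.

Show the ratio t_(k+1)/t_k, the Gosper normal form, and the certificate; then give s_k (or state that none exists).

s_k = k*(4*k + 1)/(k + 2)

r(k) = (k + 2)*(10*k + 2*(k + 1)**2 + 15)/((k + 4)*(2*k**2 + 10*k + 5)) after simplifying.
A = k + 2, B = k + 4, C = k**2 + 5*k + 5/2.
f must satisfy (k + 2)·f(k+1) − (k + 3)·f(k) = k**2 + 5*k + 5/2.
d = 2 from the (1,1,2) case.
Solve for f: f(k) = k*(4*k + 1)/4 (degree 2 ≤ 2).
Certificate R = B(k−1)f/C = k*(k + 3)*(4*k + 1)/(2*(2*k**2 + 10*k + 5)) gives s_k = k*(4*k + 1)/(k + 2).
Check: Δs_k = 2*(2*k**2 + 10*k + 5)/(k**2 + 5*k + 6). ✓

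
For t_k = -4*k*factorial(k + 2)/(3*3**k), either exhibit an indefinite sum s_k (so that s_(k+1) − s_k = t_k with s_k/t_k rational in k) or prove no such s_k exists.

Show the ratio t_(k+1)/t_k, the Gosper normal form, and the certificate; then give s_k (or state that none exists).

Compute t_(k+1)/t_k: get (k + 1)*(k + 3)/(3*k).
Factor: A=k/3 + 1; B=1; C=k.
Set up (k/3 + 1)·f(k+1) − (1)·f(k) − (k) = 0.
d = 0 from the (1,0,1) case.
Match coefficients ⇒ f(k) = 3.
R(k) = B(k−1)·f(k)/C(k) = 3/k; s_k = R·t_k = -4*factorial(k + 2)/3**k.
Verify: -4*k*factorial(k + 2)/(3*3**k) matches t_k.

s_k = -4*factorial(k + 2)/3**k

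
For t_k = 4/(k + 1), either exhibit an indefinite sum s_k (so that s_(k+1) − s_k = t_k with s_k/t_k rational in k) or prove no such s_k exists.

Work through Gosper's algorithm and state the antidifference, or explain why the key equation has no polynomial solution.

r(k) = (k + 1)/(k + 2) after simplifying.
Factor: A=k + 1; B=k + 2; C=1.
f must satisfy (k + 1)·f(k+1) − (k + 1)·f(k) = 1.
From deg A=1, deg B=1, deg C=0: d=0.
Write f(k) = c0. Then LHS − RHS = -1, requiring -1 = 0: contradictory. No certificate.

not Gosper-summable; s_k does not exist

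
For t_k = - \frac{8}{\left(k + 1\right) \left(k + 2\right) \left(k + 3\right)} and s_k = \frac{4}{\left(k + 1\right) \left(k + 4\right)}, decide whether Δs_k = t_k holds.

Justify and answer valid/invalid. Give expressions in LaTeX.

Invalid: residual \frac{8 \left(3 k + 11\right)}{k^{5} + 15 k^{4} + 85 k^{3} + 225 k^{2} + 274 k + 120} ≠ 0.

s_(k+1) = 4/((k + 2)*(k + 5))
s_(k+1) − s_k = 8*(-k - 3)/(k**4 + 12*k**3 + 49*k**2 + 78*k + 40)
(s_(k+1) − s_k) − t_k = 8*(3*k + 11)/(k**5 + 15*k**4 + 85*k**3 + 225*k**2 + 274*k + 120)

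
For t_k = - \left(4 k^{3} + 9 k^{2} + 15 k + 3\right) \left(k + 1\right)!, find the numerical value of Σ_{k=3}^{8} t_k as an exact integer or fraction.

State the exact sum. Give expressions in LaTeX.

Step 1: r(k) = (4*k**4 + 29*k**3 + 87*k**2 + 121*k + 62)/(4*k**3 + 9*k**2 + 15*k + 3).
So A=k + 2 and B=1, with C=k**3 + 9*k**2/4 + 15*k/4 + 3/4.
f must satisfy (k + 2)·f(k+1) − (1)·f(k) = k**3 + 9*k**2/4 + 15*k/4 + 3/4.
deg f ≤ 2 (via 1,0,3).
Solve for f: f(k) = (4*k**2 - 3*k + 1)/4 (degree 2 ≤ 2).
R(k) = B(k−1)·f(k)/C(k) = (4*k**2 - 3*k + 1)/(4*k**3 + 9*k**2 + 15*k + 3); s_k = R·t_k = -(4*k**2 - 3*k + 1)*factorial(k + 1).
s_(k+1) − s_k = -(4*k**3 + 9*k**2 + 15*k + 3)*factorial(k + 1) = t_k.
Sum = s_(9) − s_(3); s_(9) = -1081382400, s_(3) = -672 ⇒ -1081381728.

Σ = -1081381728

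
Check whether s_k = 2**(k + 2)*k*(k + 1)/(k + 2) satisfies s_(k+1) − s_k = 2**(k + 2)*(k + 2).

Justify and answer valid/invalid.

s_(k+1) = 2**(k + 3)*(k + 1)*(k + 2)/(k + 3)
s_(k+1) − s_k = 2**(k + 2)*(k + 1)*(-k*(k + 3) + 2*(k + 2)**2)/((k + 2)*(k + 3))
(s_(k+1) − s_k) − t_k = 2**(k + 2)*(-k**2 - 3*k - 4)/(k**2 + 5*k + 6)

Invalid: residual 2**(k + 2)*(-k**2 - 3*k - 4)/(k**2 + 5*k + 6) ≠ 0.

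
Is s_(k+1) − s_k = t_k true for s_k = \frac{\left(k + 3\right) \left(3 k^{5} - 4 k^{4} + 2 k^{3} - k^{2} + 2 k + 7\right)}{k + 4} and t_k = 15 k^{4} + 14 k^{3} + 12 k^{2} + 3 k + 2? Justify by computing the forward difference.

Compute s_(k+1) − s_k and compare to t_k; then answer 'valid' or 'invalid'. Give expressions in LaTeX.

s_(k+1) = (3*k**6 + 23*k**5 + 60*k**4 + 75*k**3 + 49*k**2 + 29*k + 36)/(k + 5)
s_(k+1) − s_k = (15*k**6 + 137*k**5 + 360*k**4 + 325*k**3 + 217*k**2 + 66*k + 39)/(k**2 + 9*k + 20)
(s_(k+1) − s_k) − t_k = (-12*k**5 - 78*k**4 - 66*k**3 - 52*k**2 - 12*k - 1)/(k**2 + 9*k + 20)

Invalid: residual \frac{- 12 k^{5} - 78 k^{4} - 66 k^{3} - 52 k^{2} - 12 k - 1}{k^{2} + 9 k + 20} ≠ 0.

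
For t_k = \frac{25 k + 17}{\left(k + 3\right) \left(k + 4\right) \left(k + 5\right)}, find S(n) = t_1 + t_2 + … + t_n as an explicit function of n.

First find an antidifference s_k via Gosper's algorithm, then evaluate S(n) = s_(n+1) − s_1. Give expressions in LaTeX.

S(n) = \frac{n \left(71 n + 139\right)}{20 \left(n^{2} + 9 n + 20\right)}

Compute t_(k+1)/t_k: get (k + 3)*(25*k + 42)/((k + 6)*(25*k + 17)).
Normal form (A,B,C) = (k + 3, k + 6, k + 17/25).
Set up (k + 3)·f(k+1) − (k + 5)·f(k) − (k + 17/25) = 0.
deg f ≤ 2 (via 1,1,1).
A polynomial solution: f(k) = k*(23*k + 11)/150.
R(k) = B(k−1)·f(k)/C(k) = k*(k + 5)*(23*k + 11)/(6*(25*k + 17)); s_k = R·t_k = k*(23*k + 11)/(6*(k + 3)*(k + 4)).
s_(k+1) − s_k = (25*k + 17)/(k**3 + 12*k**2 + 47*k + 60) = t_k.
Telescope: S(n) = s_(n+1) − s_(1) = (23*n**2 + 57*n + 34)/(6*(n**2 + 9*n + 20)) − (17/60) = n*(71*n + 139)/(20*(n**2 + 9*n + 20)).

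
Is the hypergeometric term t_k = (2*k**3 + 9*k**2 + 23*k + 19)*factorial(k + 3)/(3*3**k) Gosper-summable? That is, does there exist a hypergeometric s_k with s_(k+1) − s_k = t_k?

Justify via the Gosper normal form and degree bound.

t_(k+1)/t_k = (2*k**4 + 23*k**3 + 107*k**2 + 241*k + 212)/(3*(2*k**3 + 9*k**2 + 23*k + 19)).
Take A(k)=k/3 + 4/3, B(k)=1, C(k)=k**3 + 9*k**2/2 + 23*k/2 + 19/2.
Solve (k/3 + 4/3)·f(k+1) − (1)·f(k) = k**3 + 9*k**2/2 + 23*k/2 + 19/2.
d = 2 from the (1,0,3) case.
Solve for f: f(k) = 3*(2*k**2 + 3*k - 1)/2 (degree 2 ≤ 2).
Then R = B(k−1)f/C = 3*(2*k**2 + 3*k - 1)/(2*k**3 + 9*k**2 + 23*k + 19), so s_k = R(k)·t_k = (2*k**2 + 3*k - 1)*factorial(k + 3)/3**k.
Verify: (2*k**3 + 9*k**2 + 23*k + 19)*factorial(k + 3)/(3*3**k) matches t_k.

Yes. s_k = (2*k**2 + 3*k - 1)*factorial(k + 3)/3**k.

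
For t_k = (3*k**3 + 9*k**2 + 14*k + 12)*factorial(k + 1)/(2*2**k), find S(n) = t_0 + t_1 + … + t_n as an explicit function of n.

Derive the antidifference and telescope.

S(n) = 2**(-n - 1)*(2**(n + 3) + 3*n**4*factorial(n) + 18*n**3*factorial(n) + 35*n**2*factorial(n) + 24*n*factorial(n) + 4*factorial(n))

Ratio r(k) = (3*k**4 + 24*k**3 + 77*k**2 + 120*k + 76)/(2*(3*k**3 + 9*k**2 + 14*k + 12)).
A = k/2 + 1, B = 1, C = k**3 + 3*k**2 + 14*k/3 + 4.
Key eq: (k/2 + 1)·f(k+1) = (1)·f(k) + (k**3 + 3*k**2 + 14*k/3 + 4).
From deg A=1, deg B=0, deg C=3: d=2.
Match coefficients ⇒ f(k) = 2*(3*k**2 + 3*k - 4)/3.
Certificate R = B(k−1)f/C = 2*(3*k**2 + 3*k - 4)/(3*k**3 + 9*k**2 + 14*k + 12) gives s_k = (3*k**2 + 3*k - 4)*factorial(k + 1)/2**k.
Check: Δs_k = (3*k**3 + 9*k**2 + 14*k + 12)*factorial(k + 1)/(2*2**k). ✓
Evaluate: s_(n+1) = 2**(-n - 1)*(3*n**2 + 9*n + 2)*factorial(n + 2); subtract s_(0) = -4 ⇒ S(n) = 2**(-n - 1)*(2**(n + 3) + 3*n**4*factorial(n) + 18*n**3*factorial(n) + 35*n**2*factorial(n) + 24*n*factorial(n) + 4*factorial(n)).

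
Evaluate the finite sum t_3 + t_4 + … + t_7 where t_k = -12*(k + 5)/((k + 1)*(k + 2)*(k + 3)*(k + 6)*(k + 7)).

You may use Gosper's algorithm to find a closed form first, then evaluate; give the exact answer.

The ratio is (k + 1)*(k + 6)**2/((k + 4)*(k + 5)*(k + 8)).
So A=k + 1 and B=k + 8, with C=k**3 + 14*k**2 + 65*k + 100.
Need (k + 1)·f(k+1) − (k + 7)·f(k) = k**3 + 14*k**2 + 65*k + 100.
Bound: deg f ≤ 6.
A polynomial solution: f(k) = k*(k + 3)*(k + 4)**2*(k + 5)**2/36.
Certificate R = B(k−1)f/C = k*(k + 3)*(k + 4)*(k + 7)/36 gives s_k = k*(-k**2 - 9*k - 20)/(3*(k**3 + 9*k**2 + 20*k + 12)).
s_(k+1) − s_k = 12*(-k - 5)/(k**5 + 19*k**4 + 131*k**3 + 401*k**2 + 540*k + 252) = t_k.
Sum = s_(8) − s_(3); s_(8) = -104/315, s_(3) = -14/45 ⇒ -2/105.

Σ = -2/105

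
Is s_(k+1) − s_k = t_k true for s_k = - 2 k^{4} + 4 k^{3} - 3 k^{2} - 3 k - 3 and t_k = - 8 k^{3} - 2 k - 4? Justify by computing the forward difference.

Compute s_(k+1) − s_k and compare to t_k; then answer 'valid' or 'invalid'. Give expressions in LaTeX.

valid (s_(k+1) − s_k reduces to t_k)

s_(k+1) = -2*k**4 - 4*k**3 - 3*k**2 - 5*k - 7
s_(k+1) − s_k = -8*k**3 - 2*k - 4
(s_(k+1) − s_k) − t_k = 0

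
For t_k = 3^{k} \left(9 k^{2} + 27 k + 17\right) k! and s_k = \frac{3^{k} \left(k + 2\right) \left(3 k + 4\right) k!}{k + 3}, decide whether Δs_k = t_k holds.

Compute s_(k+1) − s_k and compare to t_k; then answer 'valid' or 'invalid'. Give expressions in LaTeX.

s_(k+1) = 3**(k + 1)*(k + 3)*(3*k + 7)*factorial(k + 1)/(k + 4)
s_(k+1) − s_k = 3**k*(9*k**4 + 81*k**3 + 260*k**2 + 348*k + 157)*factorial(k)/((k + 3)*(k + 4))
(s_(k+1) − s_k) − t_k = -3**k*(9*k**3 + 54*k**2 + 95*k + 47)*factorial(k)/((k + 3)*(k + 4))

Invalid: residual - \frac{3^{k} \left(9 k^{3} + 54 k^{2} + 95 k + 47\right) k!}{\left(k + 3\right) \left(k + 4\right)} ≠ 0.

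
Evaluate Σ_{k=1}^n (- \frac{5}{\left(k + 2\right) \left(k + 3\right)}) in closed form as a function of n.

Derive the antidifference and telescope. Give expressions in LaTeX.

Compute t_(k+1)/t_k: get (k + 2)/(k + 4).
Take A(k)=k + 2, B(k)=k + 4, C(k)=1.
Set up (k + 2)·f(k+1) − (k + 3)·f(k) − (1) = 0.
Bound: deg f ≤ 1.
Solving with deg f ≤ 1: f(k) = k/2.
Then R = B(k−1)f/C = k*(k + 3)/2, so s_k = R(k)·t_k = -5*k/(2*k + 4).
Δs = -5/(k**2 + 5*k + 6), as required.
Evaluate: s_(n+1) = 5*(-n - 1)/(2*(n + 3)); subtract s_(1) = -5/6 ⇒ S(n) = -5*n/(3*n + 9).

S(n) = - \frac{5 n}{3 n + 9}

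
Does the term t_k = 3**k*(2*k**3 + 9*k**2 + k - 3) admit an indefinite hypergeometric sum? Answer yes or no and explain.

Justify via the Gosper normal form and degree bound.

Yes. s_k = 3**k*(k**3 - 4*k + 3).

Step 1: r(k) = 3*(2*k**3 + 15*k**2 + 25*k + 9)/(2*k**3 + 9*k**2 + k - 3).
So A=3 and B=1, with C=k**3 + 9*k**2/2 + k/2 - 3/2.
Key eq: (3)·f(k+1) = (1)·f(k) + (k**3 + 9*k**2/2 + k/2 - 3/2).
Bound: deg f ≤ 3.
A polynomial solution: f(k) = (k - 1)*(k**2 + k - 3)/2.
So s_k = (B(k−1)f/C)·t_k = ((k - 1)*(k**2 + k - 3)/((2*k - 1)*(k**2 + 5*k + 3)))·t_k = 3**k*(k**3 - 4*k + 3).
s_(k+1) − s_k = 3**k*(2*k**3 + 9*k**2 + k - 3) = t_k.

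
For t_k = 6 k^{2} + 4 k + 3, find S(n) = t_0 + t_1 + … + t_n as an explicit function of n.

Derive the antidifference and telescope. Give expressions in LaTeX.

S(n) = 2 n^{3} + 5 n^{2} + 6 n + 3

r(k) = (6*k**2 + 16*k + 13)/(6*k**2 + 4*k + 3) after simplifying.
Normal form (A,B,C) = (1, 1, k**2 + 2*k/3 + 1/2).
f must satisfy (1)·f(k+1) − (1)·f(k) = k**2 + 2*k/3 + 1/2.
Degrees (0,0,2) ⇒ d ≤ 3.
Solve for f: f(k) = k*(2*k**2 - k + 2)/6 (degree 3 ≤ 3).
Then R = B(k−1)f/C = k*(2*k**2 - k + 2)/(6*k**2 + 4*k + 3), so s_k = R(k)·t_k = k*(2*k**2 - k + 2).
Check: Δs_k = 6*k**2 + 4*k + 3. ✓
Evaluate: s_(n+1) = 2*n**3 + 5*n**2 + 6*n + 3; subtract s_(0) = 0 ⇒ S(n) = 2*n**3 + 5*n**2 + 6*n + 3.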